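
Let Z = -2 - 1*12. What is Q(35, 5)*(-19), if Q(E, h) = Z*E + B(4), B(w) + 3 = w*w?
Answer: 9063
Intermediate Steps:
B(w) = -3 + w² (B(w) = -3 + w*w = -3 + w²)
Z = -14 (Z = -2 - 12 = -14)
Q(E, h) = 13 - 14*E (Q(E, h) = -14*E + (-3 + 4²) = -14*E + (-3 + 16) = -14*E + 13 = 13 - 14*E)
Q(35, 5)*(-19) = (13 - 14*35)*(-19) = (13 - 490)*(-19) = -477*(-19) = 9063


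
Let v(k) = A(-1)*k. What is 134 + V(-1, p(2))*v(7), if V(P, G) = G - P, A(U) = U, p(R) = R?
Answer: 113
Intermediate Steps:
v(k) = -k
134 + V(-1, p(2))*v(7) = 134 + (2 - 1*(-1))*(-1*7) = 134 + (2 + 1)*(-7) = 134 + 3*(-7) = 134 - 21 = 113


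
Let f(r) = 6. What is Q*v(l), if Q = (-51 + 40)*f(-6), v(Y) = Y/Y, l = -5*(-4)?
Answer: -66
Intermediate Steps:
l = 20
v(Y) = 1
Q = -66 (Q = (-51 + 40)*6 = -11*6 = -66)
Q*v(l) = -66*1 = -66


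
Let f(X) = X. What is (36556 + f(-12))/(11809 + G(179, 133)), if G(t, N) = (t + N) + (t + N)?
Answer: 36544/12433 ≈ 2.9393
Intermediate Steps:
G(t, N) = 2*N + 2*t (G(t, N) = (N + t) + (N + t) = 2*N + 2*t)
(36556 + f(-12))/(11809 + G(179, 133)) = (36556 - 12)/(11809 + (2*133 + 2*179)) = 36544/(11809 + (266 + 358)) = 36544/(11809 + 624) = 36544/12433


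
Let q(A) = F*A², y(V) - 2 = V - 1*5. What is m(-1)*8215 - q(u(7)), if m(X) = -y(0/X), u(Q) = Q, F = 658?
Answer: -7597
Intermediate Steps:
y(V) = -3 + V (y(V) = 2 + (V - 1*5) = 2 + (V - 5) = 2 + (-5 + V) = -3 + V)
m(X) = 3 (m(X) = -(-3 + 0/X) = -(-3 + 0) = -1*(-3) = 3)
q(A) = 658*A²
m(-1)*8215 - q(u(7)) = 3*8215 - 658*7² = 24645 - 658*49 = 24645 - 1*32242 = 24645 - 32242 = -7597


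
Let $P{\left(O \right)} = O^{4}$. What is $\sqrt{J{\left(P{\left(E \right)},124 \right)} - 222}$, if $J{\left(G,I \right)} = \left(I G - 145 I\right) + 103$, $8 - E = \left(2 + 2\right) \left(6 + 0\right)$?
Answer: $\sqrt{8108365} \approx 2847.5$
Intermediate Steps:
$E = -16$ ($E = 8 - \left(2 + 2\right) \left(6 + 0\right) = 8 - 4 \cdot 6 = 8 - 24 = -16$)
$J{\left(G,I \right)} = 103 - 145 I + G I$ ($J{\left(G,I \right)} = \left(G I - 145 I\right) + 103 = \left(- 145 I + G I\right) + 103 = 103 - 145 I + G I$)
$\sqrt{J{\left(P{\left(E \right)},124 \right)} - 222} = \sqrt{\left(103 - 17980 + \left(-16\right)^{4} \cdot 124\right) - 222} = \sqrt{\left(103 - 17980 + 65536 \cdot 124\right) - 222} = \sqrt{\left(103 - 17980 + 8126464\right) - 222} = \sqrt{8108587 - 222} = \sqrt{8108365}$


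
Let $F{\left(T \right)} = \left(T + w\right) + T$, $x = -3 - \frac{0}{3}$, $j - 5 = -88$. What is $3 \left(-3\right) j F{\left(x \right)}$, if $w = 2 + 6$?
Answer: $1494$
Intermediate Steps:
$j = -83$ ($j = 5 - 88 = -83$)
$w = 8$
$x = -3$ ($x = -3 - 0 \cdot \frac{1}{3} = -3 - 0 = -3 + 0 = -3$)
$F{\left(T \right)} = 8 + 2 T$ ($F{\left(T \right)} = \left(T + 8\right) + T = \left(8 + T\right) + T = 8 + 2 T$)
$3 \left(-3\right) j F{\left(x \right)} = 3 \left(-3\right) \left(-83\right) \left(8 + 2 \left(-3\right)\right) = \left(-9\right) \left(-83\right) \left(8 - 6\right) = 747 \cdot 2 = 1494$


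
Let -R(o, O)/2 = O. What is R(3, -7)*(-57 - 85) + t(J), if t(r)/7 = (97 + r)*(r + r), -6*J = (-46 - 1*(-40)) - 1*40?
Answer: 83216/9 ≈ 9246.2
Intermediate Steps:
R(o, O) = -2*O
J = 23/3 (J = -((-46 - 1*(-40)) - 1*40)/6 = -((-46 + 40) - 40)/6 = -(-6 - 40)/6 = -⅙*(-46) = 23/3 ≈ 7.6667)
t(r) = 14*r*(97 + r) (t(r) = 7*((97 + r)*(r + r)) = 7*((97 + r)*(2*r)) = 7*(2*r*(97 + r)) = 14*r*(97 + r))
R(3, -7)*(-57 - 85) + t(J) = (-2*(-7))*(-57 - 85) + 14*(23/3)*(97 + 23/3) = 14*(-142) + 14*(23/3)*(314/3) = -1988 + 101108/9 = 83216/9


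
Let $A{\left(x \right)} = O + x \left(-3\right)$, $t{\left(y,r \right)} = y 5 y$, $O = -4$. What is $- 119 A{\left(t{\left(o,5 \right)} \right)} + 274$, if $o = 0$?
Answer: $750$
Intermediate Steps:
$t{\left(y,r \right)} = 5 y^{2}$ ($t{\left(y,r \right)} = 5 y y = 5 y^{2}$)
$A{\left(x \right)} = -4 - 3 x$ ($A{\left(x \right)} = -4 + x \left(-3\right) = -4 - 3 x$)
$- 119 A{\left(t{\left(o,5 \right)} \right)} + 274 = - 119 \left(-4 - 3 \cdot 5 \cdot 0^{2}\right) + 274 = - 119 \left(-4 - 3 \cdot 5 \cdot 0\right) + 274 = - 119 \left(-4 - 0\right) + 274 = - 119 \left(-4 + 0\right) + 274 = \left(-119\right) \left(-4\right) + 274 = 476 + 274 = 750$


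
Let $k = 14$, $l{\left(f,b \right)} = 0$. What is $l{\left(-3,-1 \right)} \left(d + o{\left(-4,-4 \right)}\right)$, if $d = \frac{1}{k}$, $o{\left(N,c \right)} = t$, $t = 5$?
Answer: $0$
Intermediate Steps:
$o{\left(N,c \right)} = 5$
$d = \frac{1}{14} \approx 0.071429$
$l{\left(-3,-1 \right)} \left(d + o{\left(-4,-4 \right)}\right) = 0 \left(\frac{1}{14} + 5\right) = 0 \cdot \frac{71}{14} = 0$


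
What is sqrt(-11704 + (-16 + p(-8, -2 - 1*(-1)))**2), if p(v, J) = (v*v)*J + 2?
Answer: 2*I*sqrt(1405) ≈ 74.967*I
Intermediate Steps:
p(v, J) = 2 + J*v**2 (p(v, J) = v**2*J + 2 = J*v**2 + 2 = 2 + J*v**2)
sqrt(-11704 + (-16 + p(-8, -2 - 1*(-1)))**2) = sqrt(-11704 + (-16 + (2 + (-2 - 1*(-1))*(-8)**2))**2) = sqrt(-11704 + (-16 + (2 + (-2 + 1)*64))**2) = sqrt(-11704 + (-16 + (2 - 1*64))**2) = sqrt(-11704 + (-16 + (2 - 64))**2) = sqrt(-11704 + (-16 - 62)**2) = sqrt(-11704 + (-78)**2) = sqrt(-11704 + 6084) = sqrt(-5620) = 2*I*sqrt(1405)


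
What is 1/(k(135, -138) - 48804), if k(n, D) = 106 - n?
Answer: -1/48833 ≈ -2.0478e-5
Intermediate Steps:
1/(k(135, -138) - 48804) = 1/((106 - 1*135) - 48804) = 1/((106 - 135) - 48804) = 1/(-29 - 48804) = 1/(-48833) = -1/48833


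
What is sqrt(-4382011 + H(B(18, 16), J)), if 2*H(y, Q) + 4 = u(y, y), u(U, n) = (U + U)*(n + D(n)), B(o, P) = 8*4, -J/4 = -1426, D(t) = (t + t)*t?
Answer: I*sqrt(4315453) ≈ 2077.4*I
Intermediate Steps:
D(t) = 2*t**2 (D(t) = (2*t)*t = 2*t**2)
J = 5704 (J = -4*(-1426) = 5704)
B(o, P) = 32
u(U, n) = 2*U*(n + 2*n**2) (u(U, n) = (U + U)*(n + 2*n**2) = (2*U)*(n + 2*n**2) = 2*U*(n + 2*n**2))
H(y, Q) = -2 + y**2*(1 + 2*y) (H(y, Q) = -2 + (2*y*y*(1 + 2*y))/2 = -2 + (2*y**2*(1 + 2*y))/2 = -2 + y**2*(1 + 2*y))
sqrt(-4382011 + H(B(18, 16), J)) = sqrt(-4382011 + (-2 + 32**2*(1 + 2*32))) = sqrt(-4382011 + (-2 + 1024*(1 + 64))) = sqrt(-4382011 + (-2 + 1024*65)) = sqrt(-4382011 + (-2 + 66560)) = sqrt(-4382011 + 66558) = sqrt(-4315453) = I*sqrt(4315453)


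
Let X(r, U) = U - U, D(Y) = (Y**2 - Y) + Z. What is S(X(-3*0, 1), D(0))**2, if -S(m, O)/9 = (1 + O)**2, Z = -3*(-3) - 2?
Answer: 331776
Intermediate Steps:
Z = 7 (Z = 9 - 2 = 7)
D(Y) = 7 + Y**2 - Y (D(Y) = (Y**2 - Y) + 7 = 7 + Y**2 - Y)
X(r, U) = 0
S(m, O) = -9*(1 + O)**2
S(X(-3*0, 1), D(0))**2 = (-9*(1 + (7 + 0**2 - 1*0))**2)**2 = (-9*(1 + (7 + 0 + 0))**2)**2 = (-9*(1 + 7)**2)**2 = (-9*8**2)**2 = (-9*64)**2 = (-576)**2 = 331776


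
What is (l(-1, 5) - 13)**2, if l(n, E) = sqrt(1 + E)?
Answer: (13 - sqrt(6))**2 ≈ 111.31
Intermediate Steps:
(l(-1, 5) - 13)**2 = (sqrt(1 + 5) - 13)**2 = (sqrt(6) - 13)**2 = (-13 + sqrt(6))**2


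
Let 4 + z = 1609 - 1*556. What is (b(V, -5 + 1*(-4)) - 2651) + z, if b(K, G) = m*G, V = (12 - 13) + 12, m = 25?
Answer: -1827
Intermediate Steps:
z = 1049 (z = -4 + (1609 - 1*556) = -4 + (1609 - 556) = -4 + 1053 = 1049)
V = 11 (V = -1 + 12 = 11)
b(K, G) = 25*G
(b(V, -5 + 1*(-4)) - 2651) + z = (25*(-5 + 1*(-4)) - 2651) + 1049 = (25*(-5 - 4) - 2651) + 1049 = (25*(-9) - 2651) + 1049 = (-225 - 2651) + 1049 = -2876 + 1049 = -1827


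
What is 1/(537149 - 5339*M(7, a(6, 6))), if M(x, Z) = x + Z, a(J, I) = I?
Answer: 1/467742 ≈ 2.1379e-6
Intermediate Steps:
M(x, Z) = Z + x
1/(537149 - 5339*M(7, a(6, 6))) = 1/(537149 - 5339*(6 + 7)) = 1/(537149 - 5339*13) = 1/(537149 - 69407) = 1/467742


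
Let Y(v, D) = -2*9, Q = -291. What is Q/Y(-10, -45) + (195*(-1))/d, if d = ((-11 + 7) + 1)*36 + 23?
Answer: 1883/102 ≈ 18.461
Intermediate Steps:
Y(v, D) = -18
d = -85 (d = (-4 + 1)*36 + 23 = -3*36 + 23 = -108 + 23 = -85)
Q/Y(-10, -45) + (195*(-1))/d = -291/(-18) + (195*(-1))/(-85) = -291*(-1/18) - 195*(-1/85) = 97/6 + 39/17 = 1883/102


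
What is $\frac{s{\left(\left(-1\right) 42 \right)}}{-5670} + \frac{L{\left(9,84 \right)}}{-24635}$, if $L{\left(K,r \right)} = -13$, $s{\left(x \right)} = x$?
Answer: $\frac{406}{51165} \approx 0.0079351$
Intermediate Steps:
$\frac{s{\left(\left(-1\right) 42 \right)}}{-5670} + \frac{L{\left(9,84 \right)}}{-24635} = \frac{\left(-1\right) 42}{-5670} - \frac{13}{-24635} = \left(-42\right) \left(- \frac{1}{5670}\right) - - \frac{1}{1895} = \frac{1}{135} + \frac{1}{1895} = \frac{406}{51165}$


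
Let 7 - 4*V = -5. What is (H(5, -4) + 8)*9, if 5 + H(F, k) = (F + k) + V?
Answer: 63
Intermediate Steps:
V = 3 (V = 7/4 - 1/4*(-5) = 7/4 + 5/4 = 3)
H(F, k) = -2 + F + k (H(F, k) = -5 + ((F + k) + 3) = -5 + (3 + F + k) = -2 + F + k)
(H(5, -4) + 8)*9 = ((-2 + 5 - 4) + 8)*9 = (-1 + 8)*9 = 7*9 = 63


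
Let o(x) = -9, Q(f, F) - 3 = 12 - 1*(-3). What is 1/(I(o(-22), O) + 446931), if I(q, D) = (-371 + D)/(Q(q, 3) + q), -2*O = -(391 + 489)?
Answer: 3/1340816 ≈ 2.2374e-6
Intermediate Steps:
Q(f, F) = 18 (Q(f, F) = 3 + (12 - 1*(-3)) = 3 + (12 + 3) = 3 + 15 = 18)
O = 440 (O = -(-1)*(391 + 489)/2 = -(-1)*880/2 = -½*(-880) = 440)
I(q, D) = (-371 + D)/(18 + q)
1/(I(o(-22), O) + 446931) = 1/((-371 + 440)/(18 - 9) + 446931) = 1/(69/9 + 446931) = 1/((⅑)*69 + 446931) = 1/(23/3 + 446931) = 1/(1340816/3) = 3/1340816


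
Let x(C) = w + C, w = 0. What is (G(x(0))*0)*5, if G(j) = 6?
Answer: 0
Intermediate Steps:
x(C) = C (x(C) = 0 + C = C)
(G(x(0))*0)*5 = (6*0)*5 = 0*5 = 0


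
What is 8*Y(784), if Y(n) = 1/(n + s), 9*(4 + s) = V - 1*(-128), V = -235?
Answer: 72/6913 ≈ 0.010415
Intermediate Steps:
s = -143/9 (s = -4 + (-235 - 1*(-128))/9 = -4 + (-235 + 128)/9 = -4 + (⅑)*(-107) = -4 - 107/9 = -143/9 ≈ -15.889)
Y(n) = 1/(-143/9 + n) (Y(n) = 1/(n - 143/9) = 1/(-143/9 + n))
8*Y(784) = 8*(9/(-143 + 9*784)) = 8*(9/(-143 + 7056)) = 8*(9/6913) = 72/6913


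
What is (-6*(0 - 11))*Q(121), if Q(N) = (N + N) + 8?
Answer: 16500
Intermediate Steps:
Q(N) = 8 + 2*N (Q(N) = 2*N + 8 = 8 + 2*N)
(-6*(0 - 11))*Q(121) = (-6*(0 - 11))*(8 + 2*121) = (-6*(-11))*(8 + 242) = 66*250 = 16500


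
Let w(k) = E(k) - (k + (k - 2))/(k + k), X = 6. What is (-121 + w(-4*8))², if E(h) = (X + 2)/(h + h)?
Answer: 15280281/1024 ≈ 14922.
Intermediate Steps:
E(h) = 4/h (E(h) = (6 + 2)/(h + h) = 8/((2*h)) = 8*(1/(2*h)) = 4/h)
w(k) = 4/k - (-2 + 2*k)/(2*k) (w(k) = 4/k - (k + (k - 2))/(k + k) = 4/k - (k + (-2 + k))/(2*k) = 4/k - (-2 + 2*k)*1/(2*k) = 4/k - (-2 + 2*k)/(2*k))
(-121 + w(-4*8))² = (-121 + (5 - (-4)*8)/((-4*8)))² = (-121 + (5 - 1*(-32))/(-32))² = (-121 - (5 + 32)/32)² = (-121 - 1/32*37)² = (-121 - 37/32)² = (-3909/32)² = 15280281/1024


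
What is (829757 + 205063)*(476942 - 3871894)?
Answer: -3513164228640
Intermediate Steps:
(829757 + 205063)*(476942 - 3871894) = 1034820*(-3394952) = -3513164228640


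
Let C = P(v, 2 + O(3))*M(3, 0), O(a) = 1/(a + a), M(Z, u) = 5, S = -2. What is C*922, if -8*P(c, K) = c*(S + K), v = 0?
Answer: 0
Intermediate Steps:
O(a) = 1/(2*a)
P(c, K) = -c*(-2 + K)/8
C = 0 (C = ((1/8)*0*(2 - (2 + (1/2)/3)))*5 = ((1/8)*0*(2 - (2 + (1/2)*(1/3))))*5 = ((1/8)*0*(2 - (2 + 1/6)))*5 = ((1/8)*0*(2 - 1*13/6))*5 = ((1/8)*0*(2 - 13/6))*5 = ((1/8)*0*(-1/6))*5 = 0*5 = 0)
C*922 = 0*922 = 0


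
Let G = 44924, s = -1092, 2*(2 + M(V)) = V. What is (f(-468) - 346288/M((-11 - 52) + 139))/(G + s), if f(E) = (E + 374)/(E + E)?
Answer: -4501697/20513376 ≈ -0.21945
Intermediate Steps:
f(E) = (374 + E)/(2*E) (f(E) = (374 + E)/((2*E)) = (374 + E)*(1/(2*E)) = (374 + E)/(2*E))
M(V) = -2 + V/2
(f(-468) - 346288/M((-11 - 52) + 139))/(G + s) = ((1/2)*(374 - 468)/(-468) - 346288/(-2 + ((-11 - 52) + 139)/2))/(44924 - 1092) = ((1/2)*(-1/468)*(-94) - 346288/(-2 + (-63 + 139)/2))/43832 = (47/468 - 346288/(-2 + (1/2)*76))*(1/43832) = (47/468 - 346288/(-2 + 38))*(1/43832) = (47/468 - 346288/36)*(1/43832) = (47/468 - 346288*1/36)*(1/43832) = (47/468 - 86572/9)*(1/43832) = -4501697/468*1/43832 = -4501697/20513376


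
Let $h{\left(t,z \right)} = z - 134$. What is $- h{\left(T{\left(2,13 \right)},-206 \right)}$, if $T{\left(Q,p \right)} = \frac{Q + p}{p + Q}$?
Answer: $340$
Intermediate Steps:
$T{\left(Q,p \right)} = 1$ ($T{\left(Q,p \right)} = \frac{Q + p}{Q + p} = 1$)
$h{\left(t,z \right)} = -134 + z$ ($h{\left(t,z \right)} = z - 134 = -134 + z$)
$- h{\left(T{\left(2,13 \right)},-206 \right)} = - (-134 - 206) = \left(-1\right) \left(-340\right) = 340$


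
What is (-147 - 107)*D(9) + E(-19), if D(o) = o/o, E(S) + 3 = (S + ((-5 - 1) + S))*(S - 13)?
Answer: 1151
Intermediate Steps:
E(S) = -3 + (-13 + S)*(-6 + 2*S) (E(S) = -3 + (S + ((-5 - 1) + S))*(S - 13) = -3 + (S + (-6 + S))*(-13 + S) = -3 + (-6 + 2*S)*(-13 + S) = -3 + (-13 + S)*(-6 + 2*S))
D(o) = 1
(-147 - 107)*D(9) + E(-19) = (-147 - 107)*1 + (75 - 32*(-19) + 2*(-19)**2) = -254*1 + (75 + 608 + 2*361) = -254 + (75 + 608 + 722) = -254 + 1405 = 1151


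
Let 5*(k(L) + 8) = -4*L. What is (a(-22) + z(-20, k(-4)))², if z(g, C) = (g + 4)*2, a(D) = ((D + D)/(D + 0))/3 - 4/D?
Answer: 1056784/1089 ≈ 970.42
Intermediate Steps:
k(L) = -8 - 4*L/5 (k(L) = -8 + (-4*L)/5 = -8 - 4*L/5)
a(D) = ⅔ - 4/D (a(D) = ((2*D)/D)*(⅓) - 4/D = 2*(⅓) - 4/D = ⅔ - 4/D)
z(g, C) = 8 + 2*g (z(g, C) = (4 + g)*2 = 8 + 2*g)
(a(-22) + z(-20, k(-4)))² = ((⅔ - 4/(-22)) + (8 + 2*(-20)))² = ((⅔ - 4*(-1/22)) + (8 - 40))² = ((⅔ + 2/11) - 32)² = (28/33 - 32)² = (-1028/33)² = 1056784/1089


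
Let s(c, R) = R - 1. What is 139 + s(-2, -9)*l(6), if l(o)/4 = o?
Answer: -101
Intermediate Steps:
s(c, R) = -1 + R
l(o) = 4*o
139 + s(-2, -9)*l(6) = 139 + (-1 - 9)*(4*6) = 139 - 10*24 = 139 - 240 = -101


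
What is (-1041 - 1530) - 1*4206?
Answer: -6777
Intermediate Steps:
(-1041 - 1530) - 1*4206 = -2571 - 4206 = -6777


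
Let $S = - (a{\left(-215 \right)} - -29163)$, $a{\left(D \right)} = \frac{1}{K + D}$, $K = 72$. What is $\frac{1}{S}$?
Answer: $- \frac{143}{4170308} \approx -3.429 \cdot 10^{-5}$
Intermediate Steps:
$a{\left(D \right)} = \frac{1}{72 + D}$
$S = - \frac{4170308}{143}$ ($S = - (\frac{1}{72 - 215} - -29163) = - (\frac{1}{-143} + 29163) = - (- \frac{1}{143} + 29163) = \left(-1\right) \frac{4170308}{143} = - \frac{4170308}{143} \approx -29163.0$)
$\frac{1}{S} = \frac{1}{- \frac{4170308}{143}} = - \frac{143}{4170308}$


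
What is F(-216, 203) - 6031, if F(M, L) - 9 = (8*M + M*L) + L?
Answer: -51395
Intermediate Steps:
F(M, L) = 9 + L + 8*M + L*M (F(M, L) = 9 + ((8*M + M*L) + L) = 9 + ((8*M + L*M) + L) = 9 + (L + 8*M + L*M) = 9 + L + 8*M + L*M)
F(-216, 203) - 6031 = (9 + 203 + 8*(-216) + 203*(-216)) - 6031 = (9 + 203 - 1728 - 43848) - 6031 = -45364 - 6031 = -51395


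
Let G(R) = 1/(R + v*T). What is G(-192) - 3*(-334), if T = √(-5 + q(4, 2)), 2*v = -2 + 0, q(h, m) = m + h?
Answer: 193385/193 ≈ 1002.0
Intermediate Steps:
q(h, m) = h + m
v = -1 (v = (-2 + 0)/2 = (½)*(-2) = -1)
T = 1 (T = √(-5 + (4 + 2)) = √(-5 + 6) = √1 = 1)
G(R) = 1/(-1 + R) (G(R) = 1/(R - 1*1) = 1/(R - 1) = 1/(-1 + R))
G(-192) - 3*(-334) = 1/(-1 - 192) - 3*(-334) = 1/(-193) - 1*(-1002) = -1/193 + 1002 = 193385/193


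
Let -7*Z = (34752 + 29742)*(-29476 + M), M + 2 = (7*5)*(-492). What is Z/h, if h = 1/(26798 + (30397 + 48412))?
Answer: 318060911932884/7 ≈ 4.5437e+13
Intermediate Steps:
M = -17222 (M = -2 + (7*5)*(-492) = -2 + 35*(-492) = -2 - 17220 = -17222)
Z = 3011740812/7 (Z = -(34752 + 29742)*(-29476 - 17222)/7 = -64494*(-46698)/7 = -⅐*(-3011740812) = 3011740812/7 ≈ 4.3025e+8)
h = 1/105607 (h = 1/(26798 + 78809) = 1/105607 ≈ 9.4691e-6)
Z/h = 3011740812/(7*(1/105607)) = (3011740812/7)*105607 = 318060911932884/7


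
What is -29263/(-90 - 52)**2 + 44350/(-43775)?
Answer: -87010449/35307164 ≈ -2.4644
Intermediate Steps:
-29263/(-90 - 52)**2 + 44350/(-43775) = -29263/((-142)**2) + 44350*(-1/43775) = -29263/20164 - 1774/1751 = -87010449/35307164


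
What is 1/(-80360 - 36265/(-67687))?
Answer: -67687/5439291055 ≈ -1.2444e-5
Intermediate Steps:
1/(-80360 - 36265/(-67687)) = 1/(-80360 - 36265*(-1/67687)) = 1/(-80360 + 36265/67687) = 1/(-5439291055/67687) = -67687/5439291055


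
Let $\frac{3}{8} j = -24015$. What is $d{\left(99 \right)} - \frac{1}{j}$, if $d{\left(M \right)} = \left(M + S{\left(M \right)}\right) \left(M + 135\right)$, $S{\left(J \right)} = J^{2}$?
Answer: $\frac{148355064001}{64040} \approx 2.3166 \cdot 10^{6}$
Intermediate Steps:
$j = -64040$ ($j = \frac{8}{3} \left(-24015\right) = -64040$)
$d{\left(M \right)} = \left(135 + M\right) \left(M + M^{2}\right)$ ($d{\left(M \right)} = \left(M + M^{2}\right) \left(M + 135\right) = \left(M + M^{2}\right) \left(135 + M\right) = \left(135 + M\right) \left(M + M^{2}\right)$)
$d{\left(99 \right)} - \frac{1}{j} = 99 \left(135 + 99^{2} + 136 \cdot 99\right) - \frac{1}{-64040} = 99 \left(135 + 9801 + 13464\right) - - \frac{1}{64040} = 99 \cdot 23400 + \frac{1}{64040} = 2316600 + \frac{1}{64040} = \frac{148355064001}{64040}$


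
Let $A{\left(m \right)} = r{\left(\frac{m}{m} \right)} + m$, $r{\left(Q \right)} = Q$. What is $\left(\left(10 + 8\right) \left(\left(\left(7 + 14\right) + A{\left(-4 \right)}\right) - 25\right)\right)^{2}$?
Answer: $15876$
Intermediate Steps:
$A{\left(m \right)} = 1 + m$ ($A{\left(m \right)} = \frac{m}{m} + m = 1 + m$)
$\left(\left(10 + 8\right) \left(\left(\left(7 + 14\right) + A{\left(-4 \right)}\right) - 25\right)\right)^{2} = \left(\left(10 + 8\right) \left(\left(\left(7 + 14\right) + \left(1 - 4\right)\right) - 25\right)\right)^{2} = \left(18 \left(\left(21 - 3\right) - 25\right)\right)^{2} = \left(18 \left(18 - 25\right)\right)^{2} = \left(18 \left(-7\right)\right)^{2} = \left(-126\right)^{2} = 15876$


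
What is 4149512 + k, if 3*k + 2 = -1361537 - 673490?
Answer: 3471169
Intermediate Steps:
k = -678343 (k = -2/3 + (-1361537 - 673490)/3 = -2/3 + (1/3)*(-2035027) = -2/3 - 2035027/3 = -678343)
4149512 + k = 4149512 - 678343 = 3471169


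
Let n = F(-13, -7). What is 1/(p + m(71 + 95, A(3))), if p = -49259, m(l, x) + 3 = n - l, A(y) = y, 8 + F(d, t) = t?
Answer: -1/49443 ≈ -2.0225e-5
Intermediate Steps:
F(d, t) = -8 + t
n = -15 (n = -8 - 7 = -15)
m(l, x) = -18 - l (m(l, x) = -3 + (-15 - l) = -18 - l)
1/(p + m(71 + 95, A(3))) = 1/(-49259 + (-18 - (71 + 95))) = 1/(-49259 + (-18 - 1*166)) = 1/(-49259 + (-18 - 166)) = 1/(-49259 - 184) = 1/(-49443) = -1/49443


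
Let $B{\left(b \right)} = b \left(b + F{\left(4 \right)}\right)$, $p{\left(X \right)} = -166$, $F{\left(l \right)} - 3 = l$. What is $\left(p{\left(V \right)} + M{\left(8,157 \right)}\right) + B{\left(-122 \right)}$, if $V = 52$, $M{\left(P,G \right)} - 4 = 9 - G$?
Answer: $13720$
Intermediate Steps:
$F{\left(l \right)} = 3 + l$
$M{\left(P,G \right)} = 13 - G$ ($M{\left(P,G \right)} = 4 - \left(-9 + G\right) = 13 - G$)
$B{\left(b \right)} = b \left(7 + b\right)$ ($B{\left(b \right)} = b \left(b + \left(3 + 4\right)\right) = b \left(b + 7\right) = b \left(7 + b\right)$)
$\left(p{\left(V \right)} + M{\left(8,157 \right)}\right) + B{\left(-122 \right)} = \left(-166 + \left(13 - 157\right)\right) - 122 \left(7 - 122\right) = \left(-166 + \left(13 - 157\right)\right) - -14030 = \left(-166 - 144\right) + 14030 = -310 + 14030 = 13720$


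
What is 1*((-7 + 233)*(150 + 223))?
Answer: 84298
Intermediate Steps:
1*((-7 + 233)*(150 + 223)) = 1*(226*373) = 1*84298 = 84298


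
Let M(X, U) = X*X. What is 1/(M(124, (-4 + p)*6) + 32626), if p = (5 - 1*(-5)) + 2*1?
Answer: 1/48002 ≈ 2.0832e-5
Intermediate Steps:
p = 12 (p = (5 + 5) + 2 = 10 + 2 = 12)
M(X, U) = X²
1/(M(124, (-4 + p)*6) + 32626) = 1/(124² + 32626) = 1/(15376 + 32626) = 1/48002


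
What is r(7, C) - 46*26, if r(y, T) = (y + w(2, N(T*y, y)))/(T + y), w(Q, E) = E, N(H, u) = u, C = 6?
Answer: -15534/13 ≈ -1194.9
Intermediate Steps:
r(y, T) = 2*y/(T + y) (r(y, T) = (y + y)/(T + y) = (2*y)/(T + y) = 2*y/(T + y))
r(7, C) - 46*26 = 2*7/(6 + 7) - 46*26 = 2*7/13 - 1196 = 2*7*(1/13) - 1196 = 14/13 - 1196 = -15534/13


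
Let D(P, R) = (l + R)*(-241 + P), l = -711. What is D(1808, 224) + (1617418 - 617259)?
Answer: 237030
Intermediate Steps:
D(P, R) = (-711 + R)*(-241 + P)
D(1808, 224) + (1617418 - 617259) = (171351 - 711*1808 - 241*224 + 1808*224) + (1617418 - 617259) = (171351 - 1285488 - 53984 + 404992) + 1000159 = -763129 + 1000159 = 237030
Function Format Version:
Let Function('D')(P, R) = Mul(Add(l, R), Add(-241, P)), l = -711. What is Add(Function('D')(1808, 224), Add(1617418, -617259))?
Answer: 237030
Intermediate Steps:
Function('D')(P, R) = Mul(Add(-711, R), Add(-241, P))
Add(Function('D')(1808, 224), Add(1617418, -617259)) = Add(Add(171351, Mul(-711, 1808), Mul(-241, 224), Mul(1808, 224)), Add(1617418, -617259)) = Add(Add(171351, -1285488, -53984, 404992), 1000159) = Add(-763129, 1000159) = 237030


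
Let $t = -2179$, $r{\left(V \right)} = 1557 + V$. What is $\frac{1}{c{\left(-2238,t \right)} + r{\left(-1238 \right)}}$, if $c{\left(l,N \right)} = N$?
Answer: $- \frac{1}{1860} \approx -0.00053763$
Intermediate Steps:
$\frac{1}{c{\left(-2238,t \right)} + r{\left(-1238 \right)}} = \frac{1}{-2179 + \left(1557 - 1238\right)} = \frac{1}{-2179 + 319} = \frac{1}{-1860} = - \frac{1}{1860}$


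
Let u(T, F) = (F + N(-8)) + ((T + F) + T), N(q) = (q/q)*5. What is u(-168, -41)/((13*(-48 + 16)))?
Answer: 413/416 ≈ 0.99279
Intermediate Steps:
N(q) = 5 (N(q) = 1*5 = 5)
u(T, F) = 5 + 2*F + 2*T (u(T, F) = (F + 5) + ((T + F) + T) = (5 + F) + ((F + T) + T) = (5 + F) + (F + 2*T) = 5 + 2*F + 2*T)
u(-168, -41)/((13*(-48 + 16))) = (5 + 2*(-41) + 2*(-168))/((13*(-48 + 16))) = (5 - 82 - 336)/((13*(-32))) = -413/(-416) = -413*(-1/416) = 413/416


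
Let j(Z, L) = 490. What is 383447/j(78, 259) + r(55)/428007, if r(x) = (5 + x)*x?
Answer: 54706539043/69907810 ≈ 782.55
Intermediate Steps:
r(x) = x*(5 + x)
383447/j(78, 259) + r(55)/428007 = 383447/490 + (55*(5 + 55))/428007 = 383447*(1/490) + (55*60)*(1/428007) = 383447/490 + 3300*(1/428007) = 383447/490 + 1100/142669 = 54706539043/69907810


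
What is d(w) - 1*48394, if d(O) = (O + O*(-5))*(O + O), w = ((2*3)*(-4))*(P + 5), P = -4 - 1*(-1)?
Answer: -66826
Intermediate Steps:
P = -3 (P = -4 + 1 = -3)
w = -48 (w = ((2*3)*(-4))*(-3 + 5) = (6*(-4))*2 = -24*2 = -48)
d(O) = -8*O² (d(O) = (O - 5*O)*(2*O) = (-4*O)*(2*O) = -8*O²)
d(w) - 1*48394 = -8*(-48)² - 1*48394 = -8*2304 - 48394 = -18432 - 48394 = -66826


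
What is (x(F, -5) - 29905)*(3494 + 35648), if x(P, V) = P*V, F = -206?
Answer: -1130225250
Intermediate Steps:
(x(F, -5) - 29905)*(3494 + 35648) = (-206*(-5) - 29905)*(3494 + 35648) = (1030 - 29905)*39142 = -28875*39142 = -1130225250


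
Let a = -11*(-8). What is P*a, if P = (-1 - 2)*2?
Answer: -528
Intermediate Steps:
a = 88
P = -6 (P = -3*2 = -6)
P*a = -6*88 = -528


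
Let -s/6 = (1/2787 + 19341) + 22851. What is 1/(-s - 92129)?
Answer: 929/149590369 ≈ 6.2103e-6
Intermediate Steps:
s = -235178210/929 (s = -6*((1/2787 + 19341) + 22851) = -6*(53903368/2787 + 22851) = -6*117589105/2787 = -235178210/929 ≈ -2.5315e+5)
1/(-s - 92129) = 1/(-1*(-235178210/929) - 92129) = 1/(235178210/929 - 92129) = 1/(149590369/929) = 929/149590369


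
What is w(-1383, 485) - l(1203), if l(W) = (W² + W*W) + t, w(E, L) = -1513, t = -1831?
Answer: -2894100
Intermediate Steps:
l(W) = -1831 + 2*W² (l(W) = (W² + W*W) - 1831 = (W² + W²) - 1831 = 2*W² - 1831 = -1831 + 2*W²)
w(-1383, 485) - l(1203) = -1513 - (-1831 + 2*1203²) = -1513 - (-1831 + 2*1447209) = -1513 - (-1831 + 2894418) = -1513 - 1*2892587 = -1513 - 2892587 = -2894100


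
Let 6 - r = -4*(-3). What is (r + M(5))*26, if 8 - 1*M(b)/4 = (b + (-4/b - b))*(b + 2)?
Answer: 6292/5 ≈ 1258.4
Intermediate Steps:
r = -6 (r = 6 - (-4)*(-3) = 6 - 1*12 = 6 - 12 = -6)
M(b) = 32 + 16*(2 + b)/b (M(b) = 32 - 4*(b + (-4/b - b))*(b + 2) = 32 - 4*(b + (-b - 4/b))*(2 + b) = 32 - 4*(-4/b)*(2 + b) = 32 - (-16)*(2 + b)/b = 32 + 16*(2 + b)/b)
(r + M(5))*26 = (-6 + (48 + 32/5))*26 = (-6 + 272/5)*26 = (242/5)*26 = 6292/5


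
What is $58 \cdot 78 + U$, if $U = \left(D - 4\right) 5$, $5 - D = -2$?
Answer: $4539$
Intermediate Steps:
$D = 7$ ($D = 5 - -2 = 5 + 2 = 7$)
$U = 15$ ($U = \left(7 - 4\right) 5 = 3 \cdot 5 = 15$)
$58 \cdot 78 + U = 58 \cdot 78 + 15 = 4524 + 15 = 4539$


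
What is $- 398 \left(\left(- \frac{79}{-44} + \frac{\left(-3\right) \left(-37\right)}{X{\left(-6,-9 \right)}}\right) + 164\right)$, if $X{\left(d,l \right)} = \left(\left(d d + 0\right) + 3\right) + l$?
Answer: $- \frac{7420511}{110} \approx -67459.0$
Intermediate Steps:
$X{\left(d,l \right)} = 3 + l + d^{2}$ ($X{\left(d,l \right)} = \left(\left(d^{2} + 0\right) + 3\right) + l = \left(d^{2} + 3\right) + l = \left(3 + d^{2}\right) + l = 3 + l + d^{2}$)
$- 398 \left(\left(- \frac{79}{-44} + \frac{\left(-3\right) \left(-37\right)}{X{\left(-6,-9 \right)}}\right) + 164\right) = - 398 \left(\left(- \frac{79}{-44} + \frac{\left(-3\right) \left(-37\right)}{3 - 9 + \left(-6\right)^{2}}\right) + 164\right) = - 398 \left(\left(\left(-79\right) \left(- \frac{1}{44}\right) + \frac{111}{3 - 9 + 36}\right) + 164\right) = - 398 \left(\left(\frac{79}{44} + \frac{111}{30}\right) + 164\right) = - 398 \left(\left(\frac{79}{44} + 111 \cdot \frac{1}{30}\right) + 164\right) = - 398 \left(\left(\frac{79}{44} + \frac{37}{10}\right) + 164\right) = - 398 \left(\frac{1209}{220} + 164\right) = \left(-398\right) \frac{37289}{220} = - \frac{7420511}{110}$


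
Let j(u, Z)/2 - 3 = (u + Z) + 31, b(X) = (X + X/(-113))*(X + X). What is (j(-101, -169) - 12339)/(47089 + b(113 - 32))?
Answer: -1447643/6790721 ≈ -0.21318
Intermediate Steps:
b(X) = 224*X²/113 (b(X) = (X + X*(-1/113))*(2*X) = (X - X/113)*(2*X) = (112*X/113)*(2*X) = 224*X²/113)
j(u, Z) = 68 + 2*Z + 2*u (j(u, Z) = 6 + 2*((u + Z) + 31) = 6 + 2*((Z + u) + 31) = 6 + 2*(31 + Z + u) = 6 + (62 + 2*Z + 2*u) = 68 + 2*Z + 2*u)
(j(-101, -169) - 12339)/(47089 + b(113 - 32)) = ((68 + 2*(-169) + 2*(-101)) - 12339)/(47089 + 224*(113 - 32)²/113) = ((68 - 338 - 202) - 12339)/(47089 + (224/113)*81²) = (-472 - 12339)/(47089 + (224/113)*6561) = -12811/(47089 + 1469664/113) = -12811/6790721/113 = -12811*113/6790721 = -1447643/6790721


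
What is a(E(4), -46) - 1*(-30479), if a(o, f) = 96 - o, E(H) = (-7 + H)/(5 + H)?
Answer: 91726/3 ≈ 30575.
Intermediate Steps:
E(H) = (-7 + H)/(5 + H)
a(E(4), -46) - 1*(-30479) = (96 - (-7 + 4)/(5 + 4)) - 1*(-30479) = (96 - (-3)/9) + 30479 = (96 - 1*(-1/3)) + 30479 = (96 + 1/3) + 30479 = 289/3 + 30479 = 91726/3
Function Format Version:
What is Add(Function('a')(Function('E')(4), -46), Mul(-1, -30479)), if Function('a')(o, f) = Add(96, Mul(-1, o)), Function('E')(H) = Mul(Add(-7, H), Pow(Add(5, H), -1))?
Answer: Rational(91726, 3) ≈ 30575.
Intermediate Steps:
Function('E')(H) = Mul(Pow(Add(5, H), -1), Add(-7, H))
Add(Function('a')(Function('E')(4), -46), Mul(-1, -30479)) = Add(Add(96, Mul(-1, Mul(Pow(Add(5, 4), -1), Add(-7, 4)))), Mul(-1, -30479)) = Add(Add(96, Mul(-1, Mul(Pow(9, -1), -3))), 30479) = Add(Add(96, Mul(-1, Mul(Rational(1, 9), -3))), 30479) = Add(Add(96, Mul(-1, Rational(-1, 3))), 30479) = Add(Add(96, Rational(1, 3)), 30479) = Add(Rational(289, 3), 30479) = Rational(91726, 3)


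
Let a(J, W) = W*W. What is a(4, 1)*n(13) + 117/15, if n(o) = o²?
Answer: 884/5 ≈ 176.80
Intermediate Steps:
a(J, W) = W²
a(4, 1)*n(13) + 117/15 = 1²*13² + 117/15 = 1*169 + 117*(1/15) = 169 + 39/5 = 884/5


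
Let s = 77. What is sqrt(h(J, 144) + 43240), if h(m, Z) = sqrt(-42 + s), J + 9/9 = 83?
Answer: sqrt(43240 + sqrt(35)) ≈ 207.96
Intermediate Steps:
J = 82 (J = -1 + 83 = 82)
h(m, Z) = sqrt(35) (h(m, Z) = sqrt(-42 + 77) = sqrt(35))
sqrt(h(J, 144) + 43240) = sqrt(sqrt(35) + 43240) = sqrt(43240 + sqrt(35))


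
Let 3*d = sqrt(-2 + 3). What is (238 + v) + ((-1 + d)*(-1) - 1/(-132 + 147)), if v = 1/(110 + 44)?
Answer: 183727/770 ≈ 238.61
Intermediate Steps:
d = 1/3 (d = sqrt(-2 + 3)/3 = sqrt(1)/3 = (1/3)*1 = 1/3 ≈ 0.33333)
v = 1/154 ≈ 0.0064935
(238 + v) + ((-1 + d)*(-1) - 1/(-132 + 147)) = (238 + 1/154) + ((-1 + 1/3)*(-1) - 1/(-132 + 147)) = 36653/154 + (-2/3*(-1) - 1/15) = 36653/154 + (2/3 - 1*1/15) = 36653/154 + (2/3 - 1/15) = 36653/154 + 3/5 = 183727/770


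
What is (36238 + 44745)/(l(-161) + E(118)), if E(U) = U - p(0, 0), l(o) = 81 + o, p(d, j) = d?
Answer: 80983/38 ≈ 2131.1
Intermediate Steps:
E(U) = U (E(U) = U - 1*0 = U + 0 = U)
(36238 + 44745)/(l(-161) + E(118)) = (36238 + 44745)/((81 - 161) + 118) = 80983/(-80 + 118) = 80983/38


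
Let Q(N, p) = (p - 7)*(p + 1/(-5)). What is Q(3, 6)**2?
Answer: 841/25 ≈ 33.640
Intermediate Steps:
Q(N, p) = (-7 + p)*(-1/5 + p) (Q(N, p) = (-7 + p)*(p - 1/5) = (-7 + p)*(-1/5 + p))
Q(3, 6)**2 = (7/5 + 6**2 - 36/5*6)**2 = (7/5 + 36 - 216/5)**2 = (-29/5)**2 = 841/25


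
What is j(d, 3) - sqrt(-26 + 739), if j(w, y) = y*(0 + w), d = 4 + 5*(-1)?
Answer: -3 - sqrt(713) ≈ -29.702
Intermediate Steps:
d = -1 (d = 4 - 5 = -1)
j(w, y) = w*y (j(w, y) = y*w = w*y)
j(d, 3) - sqrt(-26 + 739) = -1*3 - sqrt(-26 + 739) = -3 - sqrt(713)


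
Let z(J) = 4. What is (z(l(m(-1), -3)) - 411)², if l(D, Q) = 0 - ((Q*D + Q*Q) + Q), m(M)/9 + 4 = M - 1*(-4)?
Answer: 165649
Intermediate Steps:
m(M) = 9*M (m(M) = -36 + 9*(M - 1*(-4)) = -36 + 9*(M + 4) = -36 + 9*(4 + M) = -36 + (36 + 9*M) = 9*M)
l(D, Q) = -Q - Q² - D*Q (l(D, Q) = 0 - ((D*Q + Q²) + Q) = 0 - ((Q² + D*Q) + Q) = 0 - (Q + Q² + D*Q) = 0 + (-Q - Q² - D*Q) = -Q - Q² - D*Q)
(z(l(m(-1), -3)) - 411)² = (4 - 411)² = (-407)² = 165649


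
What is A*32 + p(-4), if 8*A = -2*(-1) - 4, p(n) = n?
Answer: -12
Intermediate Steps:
A = -¼ (A = (-2*(-1) - 4)/8 = (2 - 4)/8 = (⅛)*(-2) = -¼ ≈ -0.25000)
A*32 + p(-4) = -¼*32 - 4 = -8 - 4 = -12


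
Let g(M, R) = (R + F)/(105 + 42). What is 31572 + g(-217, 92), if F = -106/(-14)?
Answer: 32488285/1029 ≈ 31573.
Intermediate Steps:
F = 53/7 (F = -106*(-1/14) = 53/7 ≈ 7.5714)
g(M, R) = 53/1029 + R/147 (g(M, R) = (R + 53/7)/(105 + 42) = (53/7 + R)/147 = (53/7 + R)*(1/147) = 53/1029 + R/147)
31572 + g(-217, 92) = 31572 + (53/1029 + (1/147)*92) = 31572 + (53/1029 + 92/147) = 31572 + 697/1029 = 32488285/1029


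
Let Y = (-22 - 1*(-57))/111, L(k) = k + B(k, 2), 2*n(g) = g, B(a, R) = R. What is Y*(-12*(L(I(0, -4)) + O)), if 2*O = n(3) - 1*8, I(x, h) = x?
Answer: 175/37 ≈ 4.7297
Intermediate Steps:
n(g) = g/2
O = -13/4 (O = ((½)*3 - 1*8)/2 = (3/2 - 8)/2 = (½)*(-13/2) = -13/4 ≈ -3.2500)
L(k) = 2 + k (L(k) = k + 2 = 2 + k)
Y = 35/111 (Y = (-22 + 57)*(1/111) = 35*(1/111) = 35/111 ≈ 0.31532)
Y*(-12*(L(I(0, -4)) + O)) = 35*(-12*((2 + 0) - 13/4))/111 = 35*(-12*(2 - 13/4))/111 = 35*(-12*(-5/4))/111 = (35/111)*15 = 175/37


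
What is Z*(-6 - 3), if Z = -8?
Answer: 72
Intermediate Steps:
Z*(-6 - 3) = -8*(-6 - 3) = -8*(-9) = 72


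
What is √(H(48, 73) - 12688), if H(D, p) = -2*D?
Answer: 4*I*√799 ≈ 113.07*I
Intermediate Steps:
√(H(48, 73) - 12688) = √(-2*48 - 12688) = √(-96 - 12688) = √(-12784) = 4*I*√799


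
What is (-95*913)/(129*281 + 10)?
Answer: -86735/36259 ≈ -2.3921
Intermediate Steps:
(-95*913)/(129*281 + 10) = -86735/(36249 + 10) = -86735/36259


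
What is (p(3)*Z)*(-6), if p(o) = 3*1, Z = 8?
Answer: -144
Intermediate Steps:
p(o) = 3
(p(3)*Z)*(-6) = (3*8)*(-6) = 24*(-6) = -144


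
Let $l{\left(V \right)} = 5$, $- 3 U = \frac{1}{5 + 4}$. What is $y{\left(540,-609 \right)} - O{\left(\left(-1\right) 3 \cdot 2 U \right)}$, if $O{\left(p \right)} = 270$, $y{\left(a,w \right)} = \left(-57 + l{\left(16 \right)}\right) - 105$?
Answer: $-427$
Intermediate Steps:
$U = - \frac{1}{27}$ ($U = - \frac{1}{3 \left(5 + 4\right)} = - \frac{1}{3 \cdot 9} = \left(- \frac{1}{3}\right) \frac{1}{9} = - \frac{1}{27} \approx -0.037037$)
$y{\left(a,w \right)} = -157$ ($y{\left(a,w \right)} = \left(-57 + 5\right) - 105 = -52 - 105 = -157$)
$y{\left(540,-609 \right)} - O{\left(\left(-1\right) 3 \cdot 2 U \right)} = -157 - 270 = -427$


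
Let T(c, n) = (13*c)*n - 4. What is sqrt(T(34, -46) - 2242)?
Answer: I*sqrt(22578) ≈ 150.26*I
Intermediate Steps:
T(c, n) = -4 + 13*c*n (T(c, n) = 13*c*n - 4 = -4 + 13*c*n)
sqrt(T(34, -46) - 2242) = sqrt((-4 + 13*34*(-46)) - 2242) = sqrt((-4 - 20332) - 2242) = sqrt(-20336 - 2242) = sqrt(-22578) = I*sqrt(22578)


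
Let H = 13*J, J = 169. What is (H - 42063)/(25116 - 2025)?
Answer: -39866/23091 ≈ -1.7265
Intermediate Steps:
H = 2197 (H = 13*169 = 2197)
(H - 42063)/(25116 - 2025) = (2197 - 42063)/(25116 - 2025) = -39866/23091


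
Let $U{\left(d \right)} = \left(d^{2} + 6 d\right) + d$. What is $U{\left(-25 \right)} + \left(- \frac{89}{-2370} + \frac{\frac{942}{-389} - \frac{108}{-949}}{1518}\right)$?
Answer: $\frac{99616658124067}{221352627210} \approx 450.04$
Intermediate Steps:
$U{\left(d \right)} = d^{2} + 7 d$
$U{\left(-25 \right)} + \left(- \frac{89}{-2370} + \frac{\frac{942}{-389} - \frac{108}{-949}}{1518}\right) = - 25 \left(7 - 25\right) + \left(- \frac{89}{-2370} + \frac{\frac{942}{-389} - \frac{108}{-949}}{1518}\right) = \left(-25\right) \left(-18\right) + \left(\left(-89\right) \left(- \frac{1}{2370}\right) + \left(942 \left(- \frac{1}{389}\right) - - \frac{108}{949}\right) \frac{1}{1518}\right) = 450 + \left(\frac{89}{2370} + \left(- \frac{942}{389} + \frac{108}{949}\right) \frac{1}{1518}\right) = 450 + \left(\frac{89}{2370} - \frac{141991}{93397733}\right) = 450 + \frac{7975879567}{221352627210} = \frac{99616658124067}{221352627210}$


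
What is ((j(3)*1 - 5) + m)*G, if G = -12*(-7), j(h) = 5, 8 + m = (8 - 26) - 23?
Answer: -4116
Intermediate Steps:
m = -49 (m = -8 + ((8 - 26) - 23) = -8 + (-18 - 23) = -8 - 41 = -49)
G = 84
((j(3)*1 - 5) + m)*G = ((5*1 - 5) - 49)*84 = ((5 - 5) - 49)*84 = (0 - 49)*84 = -49*84 = -4116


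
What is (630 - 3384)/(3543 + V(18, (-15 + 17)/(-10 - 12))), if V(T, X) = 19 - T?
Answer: -1377/1772 ≈ -0.77709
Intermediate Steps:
(630 - 3384)/(3543 + V(18, (-15 + 17)/(-10 - 12))) = (630 - 3384)/(3543 + (19 - 1*18)) = -2754/(3543 + (19 - 18)) = -2754/(3543 + 1) = -2754/3544 = -2754*1/3544 = -1377/1772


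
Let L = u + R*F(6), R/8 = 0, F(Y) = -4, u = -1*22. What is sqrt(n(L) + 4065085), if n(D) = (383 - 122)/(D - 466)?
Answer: sqrt(242018868718)/244 ≈ 2016.2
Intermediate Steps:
u = -22
R = 0 (R = 8*0 = 0)
L = -22 (L = -22 + 0*(-4) = -22 + 0 = -22)
n(D) = 261/(-466 + D)
sqrt(n(L) + 4065085) = sqrt(261/(-466 - 22) + 4065085) = sqrt(261/(-488) + 4065085) = sqrt(261*(-1/488) + 4065085) = sqrt(-261/488 + 4065085) = sqrt(1983761219/488) = sqrt(242018868718)/244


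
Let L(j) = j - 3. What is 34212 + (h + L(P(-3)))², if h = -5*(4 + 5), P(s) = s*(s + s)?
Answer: 35112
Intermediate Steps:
P(s) = 2*s² (P(s) = s*(2*s) = 2*s²)
h = -45 (h = -5*9 = -45)
L(j) = -3 + j
34212 + (h + L(P(-3)))² = 34212 + (-45 + (-3 + 2*(-3)²))² = 34212 + (-45 + (-3 + 2*9))² = 34212 + (-45 + (-3 + 18))² = 34212 + (-45 + 15)² = 34212 + (-30)² = 34212 + 900 = 35112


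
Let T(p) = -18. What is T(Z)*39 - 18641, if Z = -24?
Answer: -19343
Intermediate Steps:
T(Z)*39 - 18641 = -18*39 - 18641 = -702 - 18641 = -19343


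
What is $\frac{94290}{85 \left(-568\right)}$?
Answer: $- \frac{9429}{4828} \approx -1.953$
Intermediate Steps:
$\frac{94290}{85 \left(-568\right)} = \frac{94290}{-48280} = 94290 \left(- \frac{1}{48280}\right) = - \frac{9429}{4828}$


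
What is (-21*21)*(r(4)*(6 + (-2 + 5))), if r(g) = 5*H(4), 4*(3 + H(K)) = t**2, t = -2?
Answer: 39690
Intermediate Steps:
H(K) = -2 (H(K) = -3 + (1/4)*(-2)**2 = -3 + (1/4)*4 = -3 + 1 = -2)
r(g) = -10 (r(g) = 5*(-2) = -10)
(-21*21)*(r(4)*(6 + (-2 + 5))) = (-21*21)*(-10*(6 + (-2 + 5))) = -(-4410)*(6 + 3) = -(-4410)*9 = -441*(-90) = 39690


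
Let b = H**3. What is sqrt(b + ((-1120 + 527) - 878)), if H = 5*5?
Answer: sqrt(14154) ≈ 118.97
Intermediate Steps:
H = 25
b = 15625 (b = 25**3 = 15625)
sqrt(b + ((-1120 + 527) - 878)) = sqrt(15625 + ((-1120 + 527) - 878)) = sqrt(15625 + (-593 - 878)) = sqrt(15625 - 1471) = sqrt(14154)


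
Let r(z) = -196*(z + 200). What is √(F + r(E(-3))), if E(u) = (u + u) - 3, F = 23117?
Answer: 3*I*√1591 ≈ 119.66*I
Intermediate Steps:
E(u) = -3 + 2*u (E(u) = 2*u - 3 = -3 + 2*u)
r(z) = -39200 - 196*z (r(z) = -196*(200 + z) = -39200 - 196*z)
√(F + r(E(-3))) = √(23117 + (-39200 - 196*(-3 + 2*(-3)))) = √(23117 + (-39200 - 196*(-3 - 6))) = √(23117 + (-39200 - 196*(-9))) = √(23117 + (-39200 + 1764)) = √(23117 - 37436) = √(-14319) = 3*I*√1591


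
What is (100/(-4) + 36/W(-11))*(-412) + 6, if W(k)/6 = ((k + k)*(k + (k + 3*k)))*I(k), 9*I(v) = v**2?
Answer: 754439606/73205 ≈ 10306.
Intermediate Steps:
I(v) = v**2/9
W(k) = 20*k**4/3 (W(k) = 6*(((k + k)*(k + (k + 3*k)))*(k**2/9)) = 6*(((2*k)*(k + 4*k))*(k**2/9)) = 6*(((2*k)*(5*k))*(k**2/9)) = 6*((10*k**2)*(k**2/9)) = 6*(10*k**4/9) = 20*k**4/3)
(100/(-4) + 36/W(-11))*(-412) + 6 = (100/(-4) + 36/(((20/3)*(-11)**4)))*(-412) + 6 = (100*(-1/4) + 36/(((20/3)*14641)))*(-412) + 6 = (-25 + 36/(292820/3))*(-412) + 6 = (-25 + 36*(3/292820))*(-412) + 6 = (-25 + 27/73205)*(-412) + 6 = -1830098/73205*(-412) + 6 = 754000376/73205 + 6 = 754439606/73205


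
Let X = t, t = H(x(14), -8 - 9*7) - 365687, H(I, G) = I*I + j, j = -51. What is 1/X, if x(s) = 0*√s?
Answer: -1/365738 ≈ -2.7342e-6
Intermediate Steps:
x(s) = 0
H(I, G) = -51 + I² (H(I, G) = I*I - 51 = I² - 51 = -51 + I²)
t = -365738 (t = (-51 + 0²) - 365687 = (-51 + 0) - 365687 = -51 - 365687 = -365738)
X = -365738
1/X = 1/(-365738) = -1/365738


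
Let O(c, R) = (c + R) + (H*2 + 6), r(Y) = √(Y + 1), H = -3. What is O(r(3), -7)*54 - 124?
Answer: -394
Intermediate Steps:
r(Y) = √(1 + Y)
O(c, R) = R + c (O(c, R) = (c + R) + (-3*2 + 6) = (R + c) + (-6 + 6) = (R + c) + 0 = R + c)
O(r(3), -7)*54 - 124 = (-7 + √(1 + 3))*54 - 124 = (-7 + √4)*54 - 124 = (-7 + 2)*54 - 124 = -5*54 - 124 = -270 - 124 = -394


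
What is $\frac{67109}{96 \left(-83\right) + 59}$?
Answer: $- \frac{67109}{7909} \approx -8.4851$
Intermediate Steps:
$\frac{67109}{96 \left(-83\right) + 59} = \frac{67109}{-7968 + 59} = \frac{67109}{-7909} = 67109 \left(- \frac{1}{7909}\right) = - \frac{67109}{7909}$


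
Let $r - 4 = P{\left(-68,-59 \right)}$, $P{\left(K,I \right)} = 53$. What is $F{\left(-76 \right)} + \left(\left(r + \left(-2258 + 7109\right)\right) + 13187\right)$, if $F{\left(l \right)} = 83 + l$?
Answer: $18102$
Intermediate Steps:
$r = 57$ ($r = 4 + 53 = 57$)
$F{\left(-76 \right)} + \left(\left(r + \left(-2258 + 7109\right)\right) + 13187\right) = \left(83 - 76\right) + \left(\left(57 + \left(-2258 + 7109\right)\right) + 13187\right) = 7 + \left(\left(57 + 4851\right) + 13187\right) = 7 + \left(4908 + 13187\right) = 7 + 18095 = 18102$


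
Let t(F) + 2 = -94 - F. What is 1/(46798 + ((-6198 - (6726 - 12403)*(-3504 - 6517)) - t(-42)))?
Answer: -1/56848563 ≈ -1.7591e-8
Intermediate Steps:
t(F) = -96 - F (t(F) = -2 + (-94 - F) = -96 - F)
1/(46798 + ((-6198 - (6726 - 12403)*(-3504 - 6517)) - t(-42))) = 1/(46798 + ((-6198 - (6726 - 12403)*(-3504 - 6517)) - (-96 - 1*(-42)))) = 1/(46798 + ((-6198 - (-5677)*(-10021)) - (-96 + 42))) = 1/(46798 + ((-6198 - 1*56889217) - 1*(-54))) = 1/(46798 + ((-6198 - 56889217) + 54)) = 1/(46798 + (-56895415 + 54)) = 1/(46798 - 56895361) = 1/(-56848563) = -1/56848563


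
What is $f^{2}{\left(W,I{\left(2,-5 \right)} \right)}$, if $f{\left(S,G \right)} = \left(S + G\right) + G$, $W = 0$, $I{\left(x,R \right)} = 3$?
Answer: $36$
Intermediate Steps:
$f{\left(S,G \right)} = S + 2 G$ ($f{\left(S,G \right)} = \left(G + S\right) + G = S + 2 G$)
$f^{2}{\left(W,I{\left(2,-5 \right)} \right)} = \left(0 + 2 \cdot 3\right)^{2} = \left(0 + 6\right)^{2} = 6^{2} = 36$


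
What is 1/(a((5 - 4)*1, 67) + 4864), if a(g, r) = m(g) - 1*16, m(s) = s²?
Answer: 1/4849 ≈ 0.00020623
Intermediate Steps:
a(g, r) = -16 + g² (a(g, r) = g² - 1*16 = g² - 16 = -16 + g²)
1/(a((5 - 4)*1, 67) + 4864) = 1/((-16 + ((5 - 4)*1)²) + 4864) = 1/((-16 + (1*1)²) + 4864) = 1/((-16 + 1²) + 4864) = 1/((-16 + 1) + 4864) = 1/(-15 + 4864) = 1/4849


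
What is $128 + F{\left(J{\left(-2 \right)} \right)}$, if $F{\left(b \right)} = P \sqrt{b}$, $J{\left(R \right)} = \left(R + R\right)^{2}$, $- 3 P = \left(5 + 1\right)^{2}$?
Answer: $80$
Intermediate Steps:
$P = -12$ ($P = - \frac{\left(5 + 1\right)^{2}}{3} = - \frac{6^{2}}{3} = \left(- \frac{1}{3}\right) 36 = -12$)
$J{\left(R \right)} = 4 R^{2}$ ($J{\left(R \right)} = \left(2 R\right)^{2} = 4 R^{2}$)
$F{\left(b \right)} = - 12 \sqrt{b}$
$128 + F{\left(J{\left(-2 \right)} \right)} = 128 - 12 \sqrt{4 \left(-2\right)^{2}} = 128 - 12 \sqrt{4 \cdot 4} = 128 - 12 \sqrt{16} = 128 - 48 = 80$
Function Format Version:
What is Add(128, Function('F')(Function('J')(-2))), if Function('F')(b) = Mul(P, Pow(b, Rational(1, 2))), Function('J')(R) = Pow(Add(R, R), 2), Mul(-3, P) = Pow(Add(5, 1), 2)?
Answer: 80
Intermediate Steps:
P = -12 (P = Mul(Rational(-1, 3), Pow(Add(5, 1), 2)) = Mul(Rational(-1, 3), Pow(6, 2)) = Mul(Rational(-1, 3), 36) = -12)
Function('J')(R) = Mul(4, Pow(R, 2)) (Function('J')(R) = Pow(Mul(2, R), 2) = Mul(4, Pow(R, 2)))
Function('F')(b) = Mul(-12, Pow(b, Rational(1, 2)))
Add(128, Function('F')(Function('J')(-2))) = Add(128, Mul(-12, Pow(Mul(4, Pow(-2, 2)), Rational(1, 2)))) = Add(128, Mul(-12, Pow(Mul(4, 4), Rational(1, 2)))) = Add(128, Mul(-12, Pow(16, Rational(1, 2)))) = Add(128, Mul(-12, 4)) = Add(128, -48) = 80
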